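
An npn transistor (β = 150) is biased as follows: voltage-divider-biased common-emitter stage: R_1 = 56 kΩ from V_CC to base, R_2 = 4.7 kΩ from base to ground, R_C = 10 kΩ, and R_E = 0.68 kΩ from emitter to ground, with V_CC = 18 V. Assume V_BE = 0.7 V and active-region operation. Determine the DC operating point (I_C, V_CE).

Thevenize the base divider: V_Th = V_CC·R_2/(R_1+R_2) = 18×4.7/60.7 = 1.39 V, R_Th = R_1‖R_2 = 4.34 kΩ.
Base-emitter loop: V_Th = I_B·R_Th + V_BE + (β+1)I_B·R_E, so I_B = (1.39 − 0.7) / (4.34 + 151×0.68) = 0.00648 mA.
I_C = β·I_B = 150×0.00648 = 0.972 mA, and I_E = (β+1)I_B = 0.979 mA.
V_CE = V_CC − I_C·R_C − I_E·R_E = 18 − 0.972×10 − 0.979×0.68 = 7.61 V.
V_CE = 7.61 V > 0.2 V confirms active-region operation.

I_C ≈ 0.97 mA, V_CE ≈ 7.6 V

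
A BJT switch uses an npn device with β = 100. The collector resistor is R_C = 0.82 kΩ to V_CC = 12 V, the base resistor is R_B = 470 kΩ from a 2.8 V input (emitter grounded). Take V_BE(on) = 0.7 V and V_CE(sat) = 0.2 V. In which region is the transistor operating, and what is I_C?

active; I_C ≈ 0.45 mA

Assume active. Base-emitter loop: I_B = (V_BB − V_BE)/R_B = (2.8 − 0.7)/470 = 0.00447 mA.
I_C = β·I_B = 100×0.00447 = 0.447 mA.
V_CE = V_CC − I_C·R_C = 12 − 0.447×0.82 = 11.6 V > V_CE(sat), so the active-region assumption holds.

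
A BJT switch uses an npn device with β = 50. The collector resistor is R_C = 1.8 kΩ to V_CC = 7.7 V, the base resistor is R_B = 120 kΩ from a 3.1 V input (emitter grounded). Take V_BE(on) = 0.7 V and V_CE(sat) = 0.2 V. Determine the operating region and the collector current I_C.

active; I_C ≈ 1 mA

Assume active. Base-emitter loop: I_B = (V_BB − V_BE)/R_B = (3.1 − 0.7)/120 = 0.02 mA.
I_C = β·I_B = 50×0.02 = 1 mA.
V_CE = V_CC − I_C·R_C = 7.7 − 1×1.8 = 5.9 V > V_CE(sat), so the active-region assumption holds.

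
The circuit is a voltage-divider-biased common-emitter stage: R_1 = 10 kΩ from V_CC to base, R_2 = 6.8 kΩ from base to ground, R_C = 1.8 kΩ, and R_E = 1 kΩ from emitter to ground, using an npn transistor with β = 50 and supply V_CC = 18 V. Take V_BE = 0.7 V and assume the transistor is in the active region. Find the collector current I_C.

I_C ≈ 6 mA

Thevenize the base divider: V_Th = V_CC·R_2/(R_1+R_2) = 18×6.8/16.8 = 7.29 V, R_Th = R_1‖R_2 = 4.05 kΩ.
Base-emitter loop: V_Th = I_B·R_Th + V_BE + (β+1)I_B·R_E, so I_B = (7.29 − 0.7) / (4.05 + 51×1) = 0.12 mA.
I_C = β·I_B = 50×0.12 = 5.98 mA, and I_E = (β+1)I_B = 6.1 mA.
V_CE = V_CC − I_C·R_C − I_E·R_E = 18 − 5.98×1.8 − 6.1×1 = 1.13 V.
V_CE = 1.13 V > 0.2 V confirms active-region operation.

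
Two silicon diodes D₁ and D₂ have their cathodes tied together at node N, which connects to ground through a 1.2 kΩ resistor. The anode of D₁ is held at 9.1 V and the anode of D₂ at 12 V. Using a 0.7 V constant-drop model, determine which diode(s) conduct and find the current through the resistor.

Only D₂ conducts; I_R ≈ 9.4 mA

Assume both conduct. Then node N would need to be at both 9.1−0.7 = 8.4 V and 12−0.7 = 11.3 V, which is impossible.
Assume only D₂ conducts: V_N = 12 − 0.7 = 11.3 V, so I_R = 11.3/1.2 = 9.42 mA.
Check D₁: its anode-to-cathode voltage is 9.1 − 11.3 = -2.2 V < 0.7 V, so it is off. The assumption is consistent.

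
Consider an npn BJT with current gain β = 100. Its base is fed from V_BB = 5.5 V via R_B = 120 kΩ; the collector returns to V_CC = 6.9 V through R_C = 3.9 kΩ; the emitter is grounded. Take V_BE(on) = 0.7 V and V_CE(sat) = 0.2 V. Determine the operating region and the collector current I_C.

Assume active: I_B = (5.5 − 0.7)/120 = 0.04 mA, giving I_C = β·I_B = 4 mA.
But then V_CE = 6.9 − 4×3.9 = -8.7 V < V_CE(sat) = 0.2 V — impossible in the active region.
So the transistor is saturated. With V_CE = 0.2 V, I_C = (V_CC − 0.2)/R_C = 6.7/3.9 = 1.72 mA.
Check: β·I_B = 4 mA > I_C = 1.72 mA, confirming saturation.

saturation; I_C ≈ 1.7 mA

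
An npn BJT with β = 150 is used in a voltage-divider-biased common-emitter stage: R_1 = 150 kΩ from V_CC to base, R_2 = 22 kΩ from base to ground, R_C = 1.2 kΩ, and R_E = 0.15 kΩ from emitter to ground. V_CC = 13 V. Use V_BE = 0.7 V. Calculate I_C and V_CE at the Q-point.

I_C ≈ 3.5 mA, V_CE ≈ 8.3 V

Thevenize the base divider: V_Th = V_CC·R_2/(R_1+R_2) = 13×22/172 = 1.66 V, R_Th = R_1‖R_2 = 19.2 kΩ.
Base-emitter loop: V_Th = I_B·R_Th + V_BE + (β+1)I_B·R_E, so I_B = (1.66 − 0.7) / (19.2 + 151×0.15) = 0.023 mA.
I_C = β·I_B = 150×0.023 = 3.45 mA, and I_E = (β+1)I_B = 3.48 mA.
V_CE = V_CC − I_C·R_C − I_E·R_E = 13 − 3.45×1.2 − 3.48×0.15 = 8.34 V.
V_CE = 8.34 V > 0.2 V confirms active-region operation.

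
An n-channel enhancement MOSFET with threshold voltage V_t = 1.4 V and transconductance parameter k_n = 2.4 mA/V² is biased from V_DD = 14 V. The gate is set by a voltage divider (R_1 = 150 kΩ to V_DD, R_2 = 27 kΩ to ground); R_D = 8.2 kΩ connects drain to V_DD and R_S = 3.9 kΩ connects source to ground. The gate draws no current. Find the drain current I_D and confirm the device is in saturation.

I_D ≈ 0.11 mA

V_G = V_DD·R_2/(R_1+R_2) = 14×27/177 = 2.14 V.
Assume saturation: I_D = (k_n/2)(V_GS − V_t)² with V_GS = V_G − I_D·R_S = 2.14 − 3.9·I_D.
Substituting gives 18.3·I_D² − 7.89·I_D + 0.649 = 0, with roots I_D = 0.111 or 0.321 mA.
The root I_D = 0.321 mA gives V_GS = 0.883 V ≤ V_t, so take I_D = 0.111 mA.
Then V_GS = 1.7 V and V_DS = V_DD − I_D(R_D+R_S) = 14 − 0.111×12.1 = 12.7 V.
Saturation requires V_DS ≥ V_GS − V_t = 0.304 V; 12.7 ≥ 0.304 ✓.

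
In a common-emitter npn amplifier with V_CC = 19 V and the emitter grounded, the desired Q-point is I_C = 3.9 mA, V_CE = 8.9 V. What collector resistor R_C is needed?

R_C ≈ 2.6 kΩ

Collector loop: V_CC = I_C·R_C + V_CE.
R_C = (V_CC − V_CE)/I_C = (19 − 8.9)/3.9 = 2.59 kΩ.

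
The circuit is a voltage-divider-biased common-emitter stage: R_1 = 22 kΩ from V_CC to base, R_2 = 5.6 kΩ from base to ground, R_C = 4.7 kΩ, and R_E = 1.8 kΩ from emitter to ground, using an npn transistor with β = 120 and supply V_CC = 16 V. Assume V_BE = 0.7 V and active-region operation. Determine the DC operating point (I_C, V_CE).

I_C ≈ 1.4 mA, V_CE ≈ 7 V

Thevenize the base divider: V_Th = V_CC·R_2/(R_1+R_2) = 16×5.6/27.6 = 3.25 V, R_Th = R_1‖R_2 = 4.46 kΩ.
Base-emitter loop: V_Th = I_B·R_Th + V_BE + (β+1)I_B·R_E, so I_B = (3.25 − 0.7) / (4.46 + 121×1.8) = 0.0115 mA.
I_C = β·I_B = 120×0.0115 = 1.37 mA, and I_E = (β+1)I_B = 1.39 mA.
V_CE = V_CC − I_C·R_C − I_E·R_E = 16 − 1.37×4.7 − 1.39×1.8 = 7.04 V.
V_CE = 7.04 V > 0.2 V confirms active-region operation.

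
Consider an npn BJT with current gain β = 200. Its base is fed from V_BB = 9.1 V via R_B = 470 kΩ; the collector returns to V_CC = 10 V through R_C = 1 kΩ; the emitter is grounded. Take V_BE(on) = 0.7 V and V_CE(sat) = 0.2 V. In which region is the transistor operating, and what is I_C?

Assume active. Base-emitter loop: I_B = (V_BB − V_BE)/R_B = (9.1 − 0.7)/470 = 0.0179 mA.
I_C = β·I_B = 200×0.0179 = 3.57 mA.
V_CE = V_CC − I_C·R_C = 10 − 3.57×1 = 6.43 V > V_CE(sat), so the active-region assumption holds.

active; I_C ≈ 3.6 mA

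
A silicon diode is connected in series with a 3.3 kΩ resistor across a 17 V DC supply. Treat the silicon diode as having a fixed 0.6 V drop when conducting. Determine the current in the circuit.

I ≈ 5 mA

KVL around the loop: 17 = V_D + I·R = 0.6 + I × 3.3 kΩ.
So I = (17 − 0.6) / 3.3 kΩ = 16.4 / 3.3 = 4.97 mA.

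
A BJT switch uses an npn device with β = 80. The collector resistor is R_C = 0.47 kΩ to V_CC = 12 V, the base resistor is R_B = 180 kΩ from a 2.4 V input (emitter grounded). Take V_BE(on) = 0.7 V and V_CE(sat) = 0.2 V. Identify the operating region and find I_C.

active; I_C ≈ 0.76 mA

Assume active. Base-emitter loop: I_B = (V_BB − V_BE)/R_B = (2.4 − 0.7)/180 = 0.00944 mA.
I_C = β·I_B = 80×0.00944 = 0.756 mA.
V_CE = V_CC − I_C·R_C = 12 − 0.756×0.47 = 11.6 V > V_CE(sat), so the active-region assumption holds.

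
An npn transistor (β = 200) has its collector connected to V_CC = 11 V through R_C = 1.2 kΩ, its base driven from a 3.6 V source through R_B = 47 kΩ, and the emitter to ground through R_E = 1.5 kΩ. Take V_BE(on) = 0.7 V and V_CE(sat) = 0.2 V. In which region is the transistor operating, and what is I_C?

Assume active. Base-emitter loop: I_B = (V_BB − V_BE)/(R_B + (β+1)R_E) = (3.6 − 0.7)/(47 + 201×1.5) = 0.00832 mA.
I_C = β·I_B = 200×0.00832 = 1.66 mA.
V_CE = V_CC − I_C·R_C − I_E·R_E = 11 − 1.66×1.2 − 1.67×1.5 = 6.49 V > V_CE(sat), so the active-region assumption holds.

active; I_C ≈ 1.7 mA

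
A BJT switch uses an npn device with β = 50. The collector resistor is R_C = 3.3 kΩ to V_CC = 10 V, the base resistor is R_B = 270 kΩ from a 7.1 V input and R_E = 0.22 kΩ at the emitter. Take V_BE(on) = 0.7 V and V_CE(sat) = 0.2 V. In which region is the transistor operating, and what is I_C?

active; I_C ≈ 1.1 mA

Assume active. Base-emitter loop: I_B = (V_BB − V_BE)/(R_B + (β+1)R_E) = (7.1 − 0.7)/(270 + 51×0.22) = 0.0228 mA.
I_C = β·I_B = 50×0.0228 = 1.14 mA.
V_CE = V_CC − I_C·R_C − I_E·R_E = 10 − 1.14×3.3 − 1.16×0.22 = 5.99 V > V_CE(sat), so the active-region assumption holds.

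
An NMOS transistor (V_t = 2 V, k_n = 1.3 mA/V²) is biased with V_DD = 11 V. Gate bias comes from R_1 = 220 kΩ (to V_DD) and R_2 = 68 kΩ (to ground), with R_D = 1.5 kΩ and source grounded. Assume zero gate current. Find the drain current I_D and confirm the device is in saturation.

I_D ≈ 0.23 mA

V_G = V_DD·R_2/(R_1+R_2) = 11×68/288 = 2.6 V. With the source grounded, V_GS = V_G = 2.6 V.
Assume saturation: I_D = (k_n/2)(V_GS − V_t)² = (1.3/2)×(2.6 − 2)² = 0.65×0.597² = 0.232 mA.
V_DS = V_DD − I_D·R_D = 11 − 0.232×1.5 = 10.7 V.
Saturation requires V_DS ≥ V_GS − V_t = 0.597 V; 10.7 ≥ 0.597 ✓.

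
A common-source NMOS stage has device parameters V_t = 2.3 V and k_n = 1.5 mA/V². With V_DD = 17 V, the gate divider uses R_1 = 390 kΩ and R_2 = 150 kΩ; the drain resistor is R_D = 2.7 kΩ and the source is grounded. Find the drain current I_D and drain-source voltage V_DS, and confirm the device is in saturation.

V_G = V_DD·R_2/(R_1+R_2) = 17×150/540 = 4.72 V. With the source grounded, V_GS = V_G = 4.72 V.
Assume saturation: I_D = (k_n/2)(V_GS − V_t)² = (1.5/2)×(4.72 − 2.3)² = 0.75×2.42² = 4.4 mA.
V_DS = V_DD − I_D·R_D = 17 − 4.4×2.7 = 5.12 V.
Saturation requires V_DS ≥ V_GS − V_t = 2.42 V; 5.12 ≥ 2.42 ✓.

I_D ≈ 4.4 mA, V_DS ≈ 5.1 V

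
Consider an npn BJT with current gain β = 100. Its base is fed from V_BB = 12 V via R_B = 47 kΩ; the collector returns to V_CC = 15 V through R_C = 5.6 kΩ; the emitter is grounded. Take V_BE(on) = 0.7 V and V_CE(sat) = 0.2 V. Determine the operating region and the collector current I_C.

Assume active: I_B = (12 − 0.7)/47 = 0.24 mA, giving I_C = β·I_B = 24 mA.
But then V_CE = 15 − 24×5.6 = -120 V < V_CE(sat) = 0.2 V — impossible in the active region.
So the transistor is saturated. With V_CE = 0.2 V, I_C = (V_CC − 0.2)/R_C = 14.8/5.6 = 2.64 mA.
Check: β·I_B = 24 mA > I_C = 2.64 mA, confirming saturation.

saturation; I_C ≈ 2.6 mA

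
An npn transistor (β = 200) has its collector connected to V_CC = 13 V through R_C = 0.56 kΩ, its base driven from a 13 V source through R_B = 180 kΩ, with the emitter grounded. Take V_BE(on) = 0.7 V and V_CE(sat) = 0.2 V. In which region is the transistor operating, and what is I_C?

active; I_C ≈ 14 mA

Assume active. Base-emitter loop: I_B = (V_BB − V_BE)/R_B = (13 − 0.7)/180 = 0.0683 mA.
I_C = β·I_B = 200×0.0683 = 13.7 mA.
V_CE = V_CC − I_C·R_C = 13 − 13.7×0.56 = 5.35 V > V_CE(sat), so the active-region assumption holds.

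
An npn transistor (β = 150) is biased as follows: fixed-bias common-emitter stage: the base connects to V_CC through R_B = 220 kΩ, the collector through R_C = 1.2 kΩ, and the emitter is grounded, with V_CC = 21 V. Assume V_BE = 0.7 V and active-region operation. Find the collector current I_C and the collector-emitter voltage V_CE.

I_C ≈ 14 mA, V_CE ≈ 4.4 V

Base loop: V_CC = I_B·R_B + V_BE, so I_B = (21 − 0.7)/220 kΩ = 0.0923 mA.
In the active region I_C = β·I_B = 150 × 0.0923 = 13.8 mA.
Collector loop: V_CE = V_CC − I_C·R_C = 21 − 13.8×1.2 = 4.39 V.
Since V_CE = 4.39 V > V_CE(sat) ≈ 0.2 V, the transistor is in the active region as assumed.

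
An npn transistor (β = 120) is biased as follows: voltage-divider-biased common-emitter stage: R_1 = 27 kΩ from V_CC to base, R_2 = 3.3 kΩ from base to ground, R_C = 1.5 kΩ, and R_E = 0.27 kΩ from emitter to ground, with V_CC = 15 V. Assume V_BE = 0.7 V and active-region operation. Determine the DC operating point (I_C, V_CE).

Thevenize the base divider: V_Th = V_CC·R_2/(R_1+R_2) = 15×3.3/30.3 = 1.63 V, R_Th = R_1‖R_2 = 2.94 kΩ.
Base-emitter loop: V_Th = I_B·R_Th + V_BE + (β+1)I_B·R_E, so I_B = (1.63 − 0.7) / (2.94 + 121×0.27) = 0.0262 mA.
I_C = β·I_B = 120×0.0262 = 3.15 mA, and I_E = (β+1)I_B = 3.17 mA.
V_CE = V_CC − I_C·R_C − I_E·R_E = 15 − 3.15×1.5 − 3.17×0.27 = 9.42 V.
V_CE = 9.42 V > 0.2 V confirms active-region operation.

I_C ≈ 3.1 mA, V_CE ≈ 9.4 V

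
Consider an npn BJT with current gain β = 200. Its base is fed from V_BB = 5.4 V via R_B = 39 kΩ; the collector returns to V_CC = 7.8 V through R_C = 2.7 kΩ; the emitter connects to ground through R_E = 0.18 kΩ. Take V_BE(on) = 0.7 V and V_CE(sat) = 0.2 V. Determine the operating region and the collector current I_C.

saturation; I_C ≈ 2.6 mA

Assume active: I_B = (5.4 − 0.7)/(39 + 201×0.18) = 0.0625 mA, I_C = β·I_B = 12.5 mA.
Then V_CE = 7.8 − 12.5×2.7 − 12.6×0.18 = -28.2 V < 0.2 V — the active assumption fails.
Re-solve with V_CE = 0.2 V. KCL at the emitter: V_E/R_E = (V_BB−0.7−V_E)/R_B + (V_CC−0.2−V_E)/R_C, giving V_E = 0.493 V.
I_C = (V_CC − 0.2 − V_E)/R_C = (7.6 − 0.493)/2.7 = 2.63 mA.
Check: I_B = (4.7 − 0.493)/39 = 0.108 mA, and β·I_B = 21.6 mA > I_C, confirming saturation.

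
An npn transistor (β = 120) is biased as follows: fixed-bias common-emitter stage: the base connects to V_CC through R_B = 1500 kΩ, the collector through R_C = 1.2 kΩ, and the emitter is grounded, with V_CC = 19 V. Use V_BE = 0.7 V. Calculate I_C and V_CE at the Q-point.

Base loop: V_CC = I_B·R_B + V_BE, so I_B = (19 − 0.7)/1500 kΩ = 0.0122 mA.
In the active region I_C = β·I_B = 120 × 0.0122 = 1.46 mA.
Collector loop: V_CE = V_CC − I_C·R_C = 19 − 1.46×1.2 = 17.2 V.
Since V_CE = 17.2 V > V_CE(sat) ≈ 0.2 V, the transistor is in the active region as assumed.

I_C ≈ 1.5 mA, V_CE ≈ 17 V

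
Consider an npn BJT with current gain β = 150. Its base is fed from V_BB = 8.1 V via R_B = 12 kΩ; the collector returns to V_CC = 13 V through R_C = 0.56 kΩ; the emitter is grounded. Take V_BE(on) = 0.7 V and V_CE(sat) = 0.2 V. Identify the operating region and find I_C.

saturation; I_C ≈ 23 mA

Assume active: I_B = (8.1 − 0.7)/12 = 0.617 mA, giving I_C = β·I_B = 92.5 mA.
But then V_CE = 13 − 92.5×0.56 = -38.8 V < V_CE(sat) = 0.2 V — impossible in the active region.
So the transistor is saturated. With V_CE = 0.2 V, I_C = (V_CC − 0.2)/R_C = 12.8/0.56 = 22.9 mA.
Check: β·I_B = 92.5 mA > I_C = 22.9 mA, confirming saturation.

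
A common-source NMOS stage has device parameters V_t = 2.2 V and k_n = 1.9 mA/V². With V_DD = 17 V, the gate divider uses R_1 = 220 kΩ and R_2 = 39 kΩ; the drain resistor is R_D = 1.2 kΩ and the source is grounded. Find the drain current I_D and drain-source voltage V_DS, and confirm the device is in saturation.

V_G = V_DD·R_2/(R_1+R_2) = 17×39/259 = 2.56 V. With the source grounded, V_GS = V_G = 2.56 V.
Assume saturation: I_D = (k_n/2)(V_GS − V_t)² = (1.9/2)×(2.56 − 2.2)² = 0.95×0.36² = 0.123 mA.
V_DS = V_DD − I_D·R_D = 17 − 0.123×1.2 = 16.9 V.
Saturation requires V_DS ≥ V_GS − V_t = 0.36 V; 16.9 ≥ 0.36 ✓.

I_D ≈ 0.12 mA, V_DS ≈ 17 V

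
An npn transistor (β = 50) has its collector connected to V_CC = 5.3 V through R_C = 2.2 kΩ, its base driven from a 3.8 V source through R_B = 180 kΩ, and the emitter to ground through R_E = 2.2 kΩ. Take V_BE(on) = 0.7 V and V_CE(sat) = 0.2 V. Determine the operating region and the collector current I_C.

Assume active. Base-emitter loop: I_B = (V_BB − V_BE)/(R_B + (β+1)R_E) = (3.8 − 0.7)/(180 + 51×2.2) = 0.0106 mA.
I_C = β·I_B = 50×0.0106 = 0.53 mA.
V_CE = V_CC − I_C·R_C − I_E·R_E = 5.3 − 0.53×2.2 − 0.541×2.2 = 2.94 V > V_CE(sat), so the active-region assumption holds.

active; I_C ≈ 0.53 mA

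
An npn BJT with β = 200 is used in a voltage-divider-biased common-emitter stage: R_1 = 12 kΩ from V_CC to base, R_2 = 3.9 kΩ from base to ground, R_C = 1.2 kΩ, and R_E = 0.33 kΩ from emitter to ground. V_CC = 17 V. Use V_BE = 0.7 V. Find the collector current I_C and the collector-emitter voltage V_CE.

I_C ≈ 10 mA, V_CE ≈ 1.7 V

Thevenize the base divider: V_Th = V_CC·R_2/(R_1+R_2) = 17×3.9/15.9 = 4.17 V, R_Th = R_1‖R_2 = 2.94 kΩ.
Base-emitter loop: V_Th = I_B·R_Th + V_BE + (β+1)I_B·R_E, so I_B = (4.17 − 0.7) / (2.94 + 201×0.33) = 0.0501 mA.
I_C = β·I_B = 200×0.0501 = 10 mA, and I_E = (β+1)I_B = 10.1 mA.
V_CE = V_CC − I_C·R_C − I_E·R_E = 17 − 10×1.2 − 10.1×0.33 = 1.66 V.
V_CE = 1.66 V > 0.2 V confirms active-region operation.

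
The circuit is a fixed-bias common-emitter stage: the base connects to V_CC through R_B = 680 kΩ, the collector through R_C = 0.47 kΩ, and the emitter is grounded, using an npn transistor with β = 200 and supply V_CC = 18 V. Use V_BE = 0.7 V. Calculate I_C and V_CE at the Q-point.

I_C ≈ 5.1 mA, V_CE ≈ 16 V

Base loop: V_CC = I_B·R_B + V_BE, so I_B = (18 − 0.7)/680 kΩ = 0.0254 mA.
In the active region I_C = β·I_B = 200 × 0.0254 = 5.09 mA.
Collector loop: V_CE = V_CC − I_C·R_C = 18 − 5.09×0.47 = 15.6 V.
Since V_CE = 15.6 V > V_CE(sat) ≈ 0.2 V, the transistor is in the active region as assumed.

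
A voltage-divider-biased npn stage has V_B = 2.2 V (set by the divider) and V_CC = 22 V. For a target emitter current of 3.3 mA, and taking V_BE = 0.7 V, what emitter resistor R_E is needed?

R_E ≈ 0.45 kΩ

V_E = V_B − V_BE = 2.2 − 0.7 = 1.5 V.
R_E = V_E / I_E = 1.5 / 3.3 = 0.455 kΩ.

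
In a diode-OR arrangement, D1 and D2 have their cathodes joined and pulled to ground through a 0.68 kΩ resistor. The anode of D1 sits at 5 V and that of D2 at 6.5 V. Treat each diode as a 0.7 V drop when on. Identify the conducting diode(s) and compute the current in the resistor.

Assume both conduct. Then node N would need to be at both 5−0.7 = 4.3 V and 6.5−0.7 = 5.8 V, which is impossible.
Assume only D2 conducts: V_N = 6.5 − 0.7 = 5.8 V, so I_R = 5.8/0.68 = 8.53 mA.
Check D1: its anode-to-cathode voltage is 5 − 5.8 = -0.8 V < 0.7 V, so it is off. The assumption is consistent.

Only D2 conducts; I_R ≈ 8.5 mA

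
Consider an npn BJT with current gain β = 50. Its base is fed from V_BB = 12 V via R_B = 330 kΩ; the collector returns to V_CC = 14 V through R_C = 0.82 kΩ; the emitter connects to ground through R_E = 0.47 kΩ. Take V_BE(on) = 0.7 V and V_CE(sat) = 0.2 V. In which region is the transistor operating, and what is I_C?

Assume active. Base-emitter loop: I_B = (V_BB − V_BE)/(R_B + (β+1)R_E) = (12 − 0.7)/(330 + 51×0.47) = 0.0319 mA.
I_C = β·I_B = 50×0.0319 = 1.6 mA.
V_CE = V_CC − I_C·R_C − I_E·R_E = 14 − 1.6×0.82 − 1.63×0.47 = 11.9 V > V_CE(sat), so the active-region assumption holds.

active; I_C ≈ 1.6 mA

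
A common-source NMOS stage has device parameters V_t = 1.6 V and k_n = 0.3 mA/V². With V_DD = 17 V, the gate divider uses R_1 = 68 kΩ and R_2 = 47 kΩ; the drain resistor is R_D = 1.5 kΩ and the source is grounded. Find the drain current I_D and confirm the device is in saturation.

I_D ≈ 4.3 mA

V_G = V_DD·R_2/(R_1+R_2) = 17×47/115 = 6.95 V. With the source grounded, V_GS = V_G = 6.95 V.
Assume saturation: I_D = (k_n/2)(V_GS − V_t)² = (0.3/2)×(6.95 − 1.6)² = 0.15×5.35² = 4.29 mA.
V_DS = V_DD − I_D·R_D = 17 − 4.29×1.5 = 10.6 V.
Saturation requires V_DS ≥ V_GS − V_t = 5.35 V; 10.6 ≥ 5.35 ✓.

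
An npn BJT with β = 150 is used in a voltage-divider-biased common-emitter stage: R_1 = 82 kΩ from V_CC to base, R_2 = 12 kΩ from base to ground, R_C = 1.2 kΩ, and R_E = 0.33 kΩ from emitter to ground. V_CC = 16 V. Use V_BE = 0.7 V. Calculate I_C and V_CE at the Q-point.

Thevenize the base divider: V_Th = V_CC·R_2/(R_1+R_2) = 16×12/94 = 2.04 V, R_Th = R_1‖R_2 = 10.5 kΩ.
Base-emitter loop: V_Th = I_B·R_Th + V_BE + (β+1)I_B·R_E, so I_B = (2.04 − 0.7) / (10.5 + 151×0.33) = 0.0223 mA.
I_C = β·I_B = 150×0.0223 = 3.34 mA, and I_E = (β+1)I_B = 3.36 mA.
V_CE = V_CC − I_C·R_C − I_E·R_E = 16 − 3.34×1.2 − 3.36×0.33 = 10.9 V.
V_CE = 10.9 V > 0.2 V confirms active-region operation.

I_C ≈ 3.3 mA, V_CE ≈ 11 V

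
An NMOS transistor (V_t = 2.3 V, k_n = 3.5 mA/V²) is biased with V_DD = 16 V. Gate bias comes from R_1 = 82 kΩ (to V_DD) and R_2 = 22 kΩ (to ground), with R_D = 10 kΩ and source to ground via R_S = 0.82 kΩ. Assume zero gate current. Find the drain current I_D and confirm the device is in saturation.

I_D ≈ 0.61 mA

V_G = V_DD·R_2/(R_1+R_2) = 16×22/104 = 3.38 V.
Assume saturation: I_D = (k_n/2)(V_GS − V_t)² with V_GS = V_G − I_D·R_S = 3.38 − 0.82·I_D.
Substituting gives 1.18·I_D² − 4.11·I_D + 2.06 = 0, with roots I_D = 0.605 or 2.89 mA.
The root I_D = 2.89 mA gives V_GS = 1.01 V ≤ V_t, so take I_D = 0.605 mA.
Then V_GS = 2.89 V and V_DS = V_DD − I_D(R_D+R_S) = 16 − 0.605×10.8 = 9.45 V.
Saturation requires V_DS ≥ V_GS − V_t = 0.588 V; 9.45 ≥ 0.588 ✓.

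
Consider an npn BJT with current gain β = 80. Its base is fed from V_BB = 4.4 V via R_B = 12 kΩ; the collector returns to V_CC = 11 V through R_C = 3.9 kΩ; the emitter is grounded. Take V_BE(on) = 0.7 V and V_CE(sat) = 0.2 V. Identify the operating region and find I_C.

Assume active: I_B = (4.4 − 0.7)/12 = 0.308 mA, giving I_C = β·I_B = 24.7 mA.
But then V_CE = 11 − 24.7×3.9 = -85.2 V < V_CE(sat) = 0.2 V — impossible in the active region.
So the transistor is saturated. With V_CE = 0.2 V, I_C = (V_CC − 0.2)/R_C = 10.8/3.9 = 2.77 mA.
Check: β·I_B = 24.7 mA > I_C = 2.77 mA, confirming saturation.

saturation; I_C ≈ 2.8 mA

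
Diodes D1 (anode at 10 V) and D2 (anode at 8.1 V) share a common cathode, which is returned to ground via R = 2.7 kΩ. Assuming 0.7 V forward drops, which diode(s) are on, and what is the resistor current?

Only D1 conducts; I_R ≈ 3.4 mA

Assume both conduct. Then node N would need to be at both 10−0.7 = 9.3 V and 8.1−0.7 = 7.4 V, which is impossible.
Assume only D1 conducts: V_N = 10 − 0.7 = 9.3 V, so I_R = 9.3/2.7 = 3.44 mA.
Check D2: its anode-to-cathode voltage is 8.1 − 9.3 = -1.2 V < 0.7 V, so it is off. The assumption is consistent.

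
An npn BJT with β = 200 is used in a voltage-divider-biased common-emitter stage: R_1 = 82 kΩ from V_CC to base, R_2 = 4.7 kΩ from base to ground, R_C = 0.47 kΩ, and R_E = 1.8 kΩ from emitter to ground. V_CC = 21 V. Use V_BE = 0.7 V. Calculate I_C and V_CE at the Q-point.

Thevenize the base divider: V_Th = V_CC·R_2/(R_1+R_2) = 21×4.7/86.7 = 1.14 V, R_Th = R_1‖R_2 = 4.45 kΩ.
Base-emitter loop: V_Th = I_B·R_Th + V_BE + (β+1)I_B·R_E, so I_B = (1.14 − 0.7) / (4.45 + 201×1.8) = 0.0012 mA.
I_C = β·I_B = 200×0.0012 = 0.239 mA, and I_E = (β+1)I_B = 0.241 mA.
V_CE = V_CC − I_C·R_C − I_E·R_E = 21 − 0.239×0.47 − 0.241×1.8 = 20.5 V.
V_CE = 20.5 V > 0.2 V confirms active-region operation.

I_C ≈ 0.24 mA, V_CE ≈ 20 V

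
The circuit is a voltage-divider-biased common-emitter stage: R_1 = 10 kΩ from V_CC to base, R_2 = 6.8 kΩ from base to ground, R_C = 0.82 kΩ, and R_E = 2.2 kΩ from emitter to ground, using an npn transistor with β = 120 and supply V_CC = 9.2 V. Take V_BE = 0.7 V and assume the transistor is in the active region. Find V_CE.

Thevenize the base divider: V_Th = V_CC·R_2/(R_1+R_2) = 9.2×6.8/16.8 = 3.72 V, R_Th = R_1‖R_2 = 4.05 kΩ.
Base-emitter loop: V_Th = I_B·R_Th + V_BE + (β+1)I_B·R_E, so I_B = (3.72 − 0.7) / (4.05 + 121×2.2) = 0.0112 mA.
I_C = β·I_B = 120×0.0112 = 1.34 mA, and I_E = (β+1)I_B = 1.35 mA.
V_CE = V_CC − I_C·R_C − I_E·R_E = 9.2 − 1.34×0.82 − 1.35×2.2 = 5.12 V.
V_CE = 5.12 V > 0.2 V confirms active-region operation.

V_CE ≈ 5.1 V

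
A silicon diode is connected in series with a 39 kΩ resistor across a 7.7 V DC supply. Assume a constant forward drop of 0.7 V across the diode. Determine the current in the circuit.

KVL around the loop: 7.7 = V_D + I·R = 0.7 + I × 39 kΩ.
So I = (7.7 − 0.7) / 39 kΩ = 7 / 39 = 0.179 mA.

I ≈ 0.18 mA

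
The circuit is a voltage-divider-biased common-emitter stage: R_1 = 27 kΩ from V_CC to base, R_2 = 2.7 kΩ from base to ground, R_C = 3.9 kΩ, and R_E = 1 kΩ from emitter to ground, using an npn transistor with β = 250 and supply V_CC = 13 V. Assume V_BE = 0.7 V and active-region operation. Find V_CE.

V_CE ≈ 11 V

Thevenize the base divider: V_Th = V_CC·R_2/(R_1+R_2) = 13×2.7/29.7 = 1.18 V, R_Th = R_1‖R_2 = 2.45 kΩ.
Base-emitter loop: V_Th = I_B·R_Th + V_BE + (β+1)I_B·R_E, so I_B = (1.18 − 0.7) / (2.45 + 251×1) = 0.0019 mA.
I_C = β·I_B = 250×0.0019 = 0.475 mA, and I_E = (β+1)I_B = 0.477 mA.
V_CE = V_CC − I_C·R_C − I_E·R_E = 13 − 0.475×3.9 − 0.477×1 = 10.7 V.
V_CE = 10.7 V > 0.2 V confirms active-region operation.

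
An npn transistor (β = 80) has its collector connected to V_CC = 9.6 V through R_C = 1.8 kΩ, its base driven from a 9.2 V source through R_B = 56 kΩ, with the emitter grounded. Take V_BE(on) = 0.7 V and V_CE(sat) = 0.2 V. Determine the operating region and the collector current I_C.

saturation; I_C ≈ 5.2 mA

Assume active: I_B = (9.2 − 0.7)/56 = 0.152 mA, giving I_C = β·I_B = 12.1 mA.
But then V_CE = 9.6 − 12.1×1.8 = -12.3 V < V_CE(sat) = 0.2 V — impossible in the active region.
So the transistor is saturated. With V_CE = 0.2 V, I_C = (V_CC − 0.2)/R_C = 9.4/1.8 = 5.22 mA.
Check: β·I_B = 12.1 mA > I_C = 5.22 mA, confirming saturation.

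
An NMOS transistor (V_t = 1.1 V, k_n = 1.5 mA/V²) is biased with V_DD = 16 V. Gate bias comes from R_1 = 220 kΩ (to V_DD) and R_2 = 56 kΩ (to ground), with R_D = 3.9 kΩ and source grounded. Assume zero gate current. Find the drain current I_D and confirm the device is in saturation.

V_G = V_DD·R_2/(R_1+R_2) = 16×56/276 = 3.25 V. With the source grounded, V_GS = V_G = 3.25 V.
Assume saturation: I_D = (k_n/2)(V_GS − V_t)² = (1.5/2)×(3.25 − 1.1)² = 0.75×2.15² = 3.46 mA.
V_DS = V_DD − I_D·R_D = 16 − 3.46×3.9 = 2.52 V.
Saturation requires V_DS ≥ V_GS − V_t = 2.15 V; 2.52 ≥ 2.15 ✓.

I_D ≈ 3.5 mA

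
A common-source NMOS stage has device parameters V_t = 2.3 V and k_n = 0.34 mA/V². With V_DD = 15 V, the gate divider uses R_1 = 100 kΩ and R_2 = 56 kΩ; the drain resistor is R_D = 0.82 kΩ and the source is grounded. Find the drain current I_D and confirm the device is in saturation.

I_D ≈ 1.6 mA

V_G = V_DD·R_2/(R_1+R_2) = 15×56/156 = 5.38 V. With the source grounded, V_GS = V_G = 5.38 V.
Assume saturation: I_D = (k_n/2)(V_GS − V_t)² = (0.34/2)×(5.38 − 2.3)² = 0.17×3.08² = 1.62 mA.
V_DS = V_DD − I_D·R_D = 15 − 1.62×0.82 = 13.7 V.
Saturation requires V_DS ≥ V_GS − V_t = 3.08 V; 13.7 ≥ 3.08 ✓.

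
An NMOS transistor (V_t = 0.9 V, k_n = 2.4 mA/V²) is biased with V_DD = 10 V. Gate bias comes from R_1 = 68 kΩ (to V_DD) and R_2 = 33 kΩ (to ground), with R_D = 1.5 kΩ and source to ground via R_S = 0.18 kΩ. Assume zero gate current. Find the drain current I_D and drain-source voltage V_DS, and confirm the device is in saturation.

I_D ≈ 3.6 mA, V_DS ≈ 4 V

V_G = V_DD·R_2/(R_1+R_2) = 10×33/101 = 3.27 V.
Assume saturation: I_D = (k_n/2)(V_GS − V_t)² with V_GS = V_G − I_D·R_S = 3.27 − 0.18·I_D.
Substituting gives 0.0389·I_D² − 2.02·I_D + 6.73 = 0, with roots I_D = 3.57 or 48.5 mA.
The root I_D = 48.5 mA gives V_GS = -5.45 V ≤ V_t, so take I_D = 3.57 mA.
Then V_GS = 2.62 V and V_DS = V_DD − I_D(R_D+R_S) = 10 − 3.57×1.68 = 4 V.
Saturation requires V_DS ≥ V_GS − V_t = 1.72 V; 4 ≥ 1.72 ✓.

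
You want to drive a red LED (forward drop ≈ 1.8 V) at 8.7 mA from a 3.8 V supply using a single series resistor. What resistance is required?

The resistor drops V_S − V_D = 3.8 − 1.8 = 2 V at 8.7 mA.
R = 2 V / 8.7 mA = 0.23 kΩ.

R ≈ 0.23 kΩ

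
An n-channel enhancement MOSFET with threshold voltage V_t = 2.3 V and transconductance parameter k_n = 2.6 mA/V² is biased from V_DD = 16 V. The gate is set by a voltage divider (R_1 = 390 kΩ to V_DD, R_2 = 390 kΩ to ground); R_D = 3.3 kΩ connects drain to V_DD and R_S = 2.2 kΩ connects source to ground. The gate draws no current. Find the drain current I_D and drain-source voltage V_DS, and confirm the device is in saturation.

I_D ≈ 2 mA, V_DS ≈ 4.9 V

V_G = V_DD·R_2/(R_1+R_2) = 16×390/780 = 8 V.
Assume saturation: I_D = (k_n/2)(V_GS − V_t)² with V_GS = V_G − I_D·R_S = 8 − 2.2·I_D.
Substituting gives 6.29·I_D² − 33.6·I_D + 42.2 = 0, with roots I_D = 2.02 or 3.32 mA.
The root I_D = 3.32 mA gives V_GS = 0.703 V ≤ V_t, so take I_D = 2.02 mA.
Then V_GS = 3.55 V and V_DS = V_DD − I_D(R_D+R_S) = 16 − 2.02×5.5 = 4.87 V.
Saturation requires V_DS ≥ V_GS − V_t = 1.25 V; 4.87 ≥ 1.25 ✓.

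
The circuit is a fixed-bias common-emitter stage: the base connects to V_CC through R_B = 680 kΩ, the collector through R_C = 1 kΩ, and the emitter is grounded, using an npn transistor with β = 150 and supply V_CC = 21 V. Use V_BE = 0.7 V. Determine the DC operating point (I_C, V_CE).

I_C ≈ 4.5 mA, V_CE ≈ 17 V

Base loop: V_CC = I_B·R_B + V_BE, so I_B = (21 − 0.7)/680 kΩ = 0.0299 mA.
In the active region I_C = β·I_B = 150 × 0.0299 = 4.48 mA.
Collector loop: V_CE = V_CC − I_C·R_C = 21 − 4.48×1 = 16.5 V.
Since V_CE = 16.5 V > V_CE(sat) ≈ 0.2 V, the transistor is in the active region as assumed.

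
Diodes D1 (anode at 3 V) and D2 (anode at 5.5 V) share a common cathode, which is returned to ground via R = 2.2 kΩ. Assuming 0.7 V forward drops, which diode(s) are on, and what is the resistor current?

Only D2 conducts; I_R ≈ 2.2 mA

Assume both conduct. Then node N would need to be at both 3−0.7 = 2.3 V and 5.5−0.7 = 4.8 V, which is impossible.
Assume only D2 conducts: V_N = 5.5 − 0.7 = 4.8 V, so I_R = 4.8/2.2 = 2.18 mA.
Check D1: its anode-to-cathode voltage is 3 − 4.8 = -1.8 V < 0.7 V, so it is off. The assumption is consistent.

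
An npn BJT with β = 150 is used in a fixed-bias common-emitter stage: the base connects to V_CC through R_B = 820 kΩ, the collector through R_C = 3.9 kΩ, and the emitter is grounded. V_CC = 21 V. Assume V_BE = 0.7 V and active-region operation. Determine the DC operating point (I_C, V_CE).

I_C ≈ 3.7 mA, V_CE ≈ 6.5 V

Base loop: V_CC = I_B·R_B + V_BE, so I_B = (21 − 0.7)/820 kΩ = 0.0248 mA.
In the active region I_C = β·I_B = 150 × 0.0248 = 3.71 mA.
Collector loop: V_CE = V_CC − I_C·R_C = 21 − 3.71×3.9 = 6.52 V.
Since V_CE = 6.52 V > V_CE(sat) ≈ 0.2 V, the transistor is in the active region as assumed.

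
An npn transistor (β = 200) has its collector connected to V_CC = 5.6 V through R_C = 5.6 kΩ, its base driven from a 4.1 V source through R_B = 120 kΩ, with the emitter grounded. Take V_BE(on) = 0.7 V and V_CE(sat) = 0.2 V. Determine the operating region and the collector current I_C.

Assume active: I_B = (4.1 − 0.7)/120 = 0.0283 mA, giving I_C = β·I_B = 5.67 mA.
But then V_CE = 5.6 − 5.67×5.6 = -26.1 V < V_CE(sat) = 0.2 V — impossible in the active region.
So the transistor is saturated. With V_CE = 0.2 V, I_C = (V_CC − 0.2)/R_C = 5.4/5.6 = 0.964 mA.
Check: β·I_B = 5.67 mA > I_C = 0.964 mA, confirming saturation.

saturation; I_C ≈ 0.96 mA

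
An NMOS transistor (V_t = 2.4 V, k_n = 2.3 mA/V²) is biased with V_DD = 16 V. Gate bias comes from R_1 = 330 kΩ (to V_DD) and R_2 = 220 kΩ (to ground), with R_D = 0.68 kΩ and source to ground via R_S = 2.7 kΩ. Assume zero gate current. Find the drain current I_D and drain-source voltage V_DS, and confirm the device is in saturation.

V_G = V_DD·R_2/(R_1+R_2) = 16×220/550 = 6.4 V.
Assume saturation: I_D = (k_n/2)(V_GS − V_t)² with V_GS = V_G − I_D·R_S = 6.4 − 2.7·I_D.
Substituting gives 8.38·I_D² − 25.8·I_D + 18.4 = 0, with roots I_D = 1.12 or 1.97 mA.
The root I_D = 1.97 mA gives V_GS = 1.09 V ≤ V_t, so take I_D = 1.12 mA.
Then V_GS = 3.39 V and V_DS = V_DD − I_D(R_D+R_S) = 16 − 1.12×3.38 = 12.2 V.
Saturation requires V_DS ≥ V_GS − V_t = 0.985 V; 12.2 ≥ 0.985 ✓.

I_D ≈ 1.1 mA, V_DS ≈ 12 V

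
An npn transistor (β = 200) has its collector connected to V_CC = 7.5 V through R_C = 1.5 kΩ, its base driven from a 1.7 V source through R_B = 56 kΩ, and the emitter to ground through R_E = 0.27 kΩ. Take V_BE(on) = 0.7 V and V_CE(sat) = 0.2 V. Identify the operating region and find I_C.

active; I_C ≈ 1.8 mA

Assume active. Base-emitter loop: I_B = (V_BB − V_BE)/(R_B + (β+1)R_E) = (1.7 − 0.7)/(56 + 201×0.27) = 0.00907 mA.
I_C = β·I_B = 200×0.00907 = 1.81 mA.
V_CE = V_CC − I_C·R_C − I_E·R_E = 7.5 − 1.81×1.5 − 1.82×0.27 = 4.29 V > V_CE(sat), so the active-region assumption holds.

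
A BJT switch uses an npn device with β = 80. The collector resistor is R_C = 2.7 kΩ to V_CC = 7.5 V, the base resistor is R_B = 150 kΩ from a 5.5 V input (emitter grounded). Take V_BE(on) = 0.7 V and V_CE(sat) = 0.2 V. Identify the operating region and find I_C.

Assume active. Base-emitter loop: I_B = (V_BB − V_BE)/R_B = (5.5 − 0.7)/150 = 0.032 mA.
I_C = β·I_B = 80×0.032 = 2.56 mA.
V_CE = V_CC − I_C·R_C = 7.5 − 2.56×2.7 = 0.588 V > V_CE(sat), so the active-region assumption holds.

active; I_C ≈ 2.6 mA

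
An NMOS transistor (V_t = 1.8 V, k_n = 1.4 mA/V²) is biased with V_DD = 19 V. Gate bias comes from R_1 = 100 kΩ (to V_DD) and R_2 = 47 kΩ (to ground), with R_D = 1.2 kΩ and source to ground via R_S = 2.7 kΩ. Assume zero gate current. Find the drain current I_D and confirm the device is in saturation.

I_D ≈ 1.1 mA

V_G = V_DD·R_2/(R_1+R_2) = 19×47/147 = 6.07 V.
Assume saturation: I_D = (k_n/2)(V_GS − V_t)² with V_GS = V_G − I_D·R_S = 6.07 − 2.7·I_D.
Substituting gives 5.1·I_D² − 17.2·I_D + 12.8 = 0, with roots I_D = 1.12 or 2.25 mA.
The root I_D = 2.25 mA gives V_GS = 0.00843 V ≤ V_t, so take I_D = 1.12 mA.
Then V_GS = 3.06 V and V_DS = V_DD − I_D(R_D+R_S) = 19 − 1.12×3.9 = 14.6 V.
Saturation requires V_DS ≥ V_GS − V_t = 1.26 V; 14.6 ≥ 1.26 ✓.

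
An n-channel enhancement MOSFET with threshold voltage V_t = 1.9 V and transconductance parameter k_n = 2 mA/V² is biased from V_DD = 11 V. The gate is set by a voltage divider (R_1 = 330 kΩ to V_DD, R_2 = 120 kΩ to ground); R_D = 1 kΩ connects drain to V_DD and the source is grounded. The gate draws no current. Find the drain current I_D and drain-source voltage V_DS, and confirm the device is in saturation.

V_G = V_DD·R_2/(R_1+R_2) = 11×120/450 = 2.93 V. With the source grounded, V_GS = V_G = 2.93 V.
Assume saturation: I_D = (k_n/2)(V_GS − V_t)² = (2/2)×(2.93 − 1.9)² = 1×1.03² = 1.07 mA.
V_DS = V_DD − I_D·R_D = 11 − 1.07×1 = 9.93 V.
Saturation requires V_DS ≥ V_GS − V_t = 1.03 V; 9.93 ≥ 1.03 ✓.

I_D ≈ 1.1 mA, V_DS ≈ 9.9 V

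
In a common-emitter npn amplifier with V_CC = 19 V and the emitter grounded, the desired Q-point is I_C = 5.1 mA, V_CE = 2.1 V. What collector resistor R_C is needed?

R_C ≈ 3.3 kΩ

Collector loop: V_CC = I_C·R_C + V_CE.
R_C = (V_CC − V_CE)/I_C = (19 − 2.1)/5.1 = 3.31 kΩ.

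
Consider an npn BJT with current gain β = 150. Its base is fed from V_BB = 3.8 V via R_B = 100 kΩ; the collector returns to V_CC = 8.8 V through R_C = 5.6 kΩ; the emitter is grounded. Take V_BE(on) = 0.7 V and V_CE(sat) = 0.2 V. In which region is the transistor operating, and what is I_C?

Assume active: I_B = (3.8 − 0.7)/100 = 0.031 mA, giving I_C = β·I_B = 4.65 mA.
But then V_CE = 8.8 − 4.65×5.6 = -17.2 V < V_CE(sat) = 0.2 V — impossible in the active region.
So the transistor is saturated. With V_CE = 0.2 V, I_C = (V_CC − 0.2)/R_C = 8.6/5.6 = 1.54 mA.
Check: β·I_B = 4.65 mA > I_C = 1.54 mA, confirming saturation.

saturation; I_C ≈ 1.5 mA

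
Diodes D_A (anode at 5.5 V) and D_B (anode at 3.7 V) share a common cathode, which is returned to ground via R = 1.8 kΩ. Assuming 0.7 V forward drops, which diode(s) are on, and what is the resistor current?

Assume both conduct. Then node N would need to be at both 5.5−0.7 = 4.8 V and 3.7−0.7 = 3 V, which is impossible.
Assume only D_A conducts: V_N = 5.5 − 0.7 = 4.8 V, so I_R = 4.8/1.8 = 2.67 mA.
Check D_B: its anode-to-cathode voltage is 3.7 − 4.8 = -1.1 V < 0.7 V, so it is off. The assumption is consistent.

Only D_A conducts; I_R ≈ 2.7 mA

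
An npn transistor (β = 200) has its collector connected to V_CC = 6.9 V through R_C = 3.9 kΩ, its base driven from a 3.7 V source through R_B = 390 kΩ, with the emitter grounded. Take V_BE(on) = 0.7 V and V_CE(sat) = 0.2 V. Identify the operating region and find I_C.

active; I_C ≈ 1.5 mA

Assume active. Base-emitter loop: I_B = (V_BB − V_BE)/R_B = (3.7 − 0.7)/390 = 0.00769 mA.
I_C = β·I_B = 200×0.00769 = 1.54 mA.
V_CE = V_CC − I_C·R_C = 6.9 − 1.54×3.9 = 0.9 V > V_CE(sat), so the active-region assumption holds.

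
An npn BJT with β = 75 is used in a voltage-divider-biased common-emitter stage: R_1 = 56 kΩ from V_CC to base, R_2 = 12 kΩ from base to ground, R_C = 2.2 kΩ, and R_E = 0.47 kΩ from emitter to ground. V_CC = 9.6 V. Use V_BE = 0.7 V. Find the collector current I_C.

Thevenize the base divider: V_Th = V_CC·R_2/(R_1+R_2) = 9.6×12/68 = 1.69 V, R_Th = R_1‖R_2 = 9.88 kΩ.
Base-emitter loop: V_Th = I_B·R_Th + V_BE + (β+1)I_B·R_E, so I_B = (1.69 − 0.7) / (9.88 + 76×0.47) = 0.0218 mA.
I_C = β·I_B = 75×0.0218 = 1.63 mA, and I_E = (β+1)I_B = 1.66 mA.
V_CE = V_CC − I_C·R_C − I_E·R_E = 9.6 − 1.63×2.2 − 1.66×0.47 = 5.22 V.
V_CE = 5.22 V > 0.2 V confirms active-region operation.

I_C ≈ 1.6 mA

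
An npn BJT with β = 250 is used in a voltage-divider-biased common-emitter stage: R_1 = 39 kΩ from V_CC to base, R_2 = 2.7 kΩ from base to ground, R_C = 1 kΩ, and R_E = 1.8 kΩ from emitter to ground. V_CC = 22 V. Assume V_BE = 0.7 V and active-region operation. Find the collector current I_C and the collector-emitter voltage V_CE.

I_C ≈ 0.4 mA, V_CE ≈ 21 V

Thevenize the base divider: V_Th = V_CC·R_2/(R_1+R_2) = 22×2.7/41.7 = 1.42 V, R_Th = R_1‖R_2 = 2.53 kΩ.
Base-emitter loop: V_Th = I_B·R_Th + V_BE + (β+1)I_B·R_E, so I_B = (1.42 − 0.7) / (2.53 + 251×1.8) = 0.00159 mA.
I_C = β·I_B = 250×0.00159 = 0.399 mA, and I_E = (β+1)I_B = 0.4 mA.
V_CE = V_CC − I_C·R_C − I_E·R_E = 22 − 0.399×1 − 0.4×1.8 = 20.9 V.
V_CE = 20.9 V > 0.2 V confirms active-region operation.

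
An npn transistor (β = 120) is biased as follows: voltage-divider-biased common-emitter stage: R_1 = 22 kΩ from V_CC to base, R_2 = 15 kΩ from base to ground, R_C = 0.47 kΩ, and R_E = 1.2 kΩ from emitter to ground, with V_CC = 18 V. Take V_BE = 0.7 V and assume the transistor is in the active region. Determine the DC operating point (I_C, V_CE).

Thevenize the base divider: V_Th = V_CC·R_2/(R_1+R_2) = 18×15/37 = 7.3 V, R_Th = R_1‖R_2 = 8.92 kΩ.
Base-emitter loop: V_Th = I_B·R_Th + V_BE + (β+1)I_B·R_E, so I_B = (7.3 − 0.7) / (8.92 + 121×1.2) = 0.0428 mA.
I_C = β·I_B = 120×0.0428 = 5.14 mA, and I_E = (β+1)I_B = 5.18 mA.
V_CE = V_CC − I_C·R_C − I_E·R_E = 18 − 5.14×0.47 − 5.18×1.2 = 9.37 V.
V_CE = 9.37 V > 0.2 V confirms active-region operation.

I_C ≈ 5.1 mA, V_CE ≈ 9.4 V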